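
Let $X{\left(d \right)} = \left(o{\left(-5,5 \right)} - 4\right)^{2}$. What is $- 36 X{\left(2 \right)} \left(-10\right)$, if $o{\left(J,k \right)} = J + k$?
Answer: $5760$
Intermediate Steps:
$X{\left(d \right)} = 16$ ($X{\left(d \right)} = \left(\left(-5 + 5\right) - 4\right)^{2} = \left(0 - 4\right)^{2} = \left(-4\right)^{2} = 16$)
$- 36 X{\left(2 \right)} \left(-10\right) = \left(-36\right) 16 \left(-10\right) = \left(-576\right) \left(-10\right) = 5760$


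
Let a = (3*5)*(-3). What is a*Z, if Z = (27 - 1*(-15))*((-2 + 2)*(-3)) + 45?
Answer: -2025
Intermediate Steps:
a = -45 (a = 15*(-3) = -45)
Z = 45 (Z = (27 + 15)*(0*(-3)) + 45 = 42*0 + 45 = 0 + 45 = 45)
a*Z = -45*45 = -2025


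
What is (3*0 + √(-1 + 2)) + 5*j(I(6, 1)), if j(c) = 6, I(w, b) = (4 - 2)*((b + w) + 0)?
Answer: 31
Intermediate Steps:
I(w, b) = 2*b + 2*w (I(w, b) = 2*(b + w) = 2*b + 2*w)
(3*0 + √(-1 + 2)) + 5*j(I(6, 1)) = (3*0 + √(-1 + 2)) + 5*6 = (0 + √1) + 30 = (0 + 1) + 30 = 1 + 30 = 31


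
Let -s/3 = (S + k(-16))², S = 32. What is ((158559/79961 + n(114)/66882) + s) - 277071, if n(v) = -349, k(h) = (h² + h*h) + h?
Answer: -5954521739716997/5347951602 ≈ -1.1134e+6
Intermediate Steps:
k(h) = h + 2*h² (k(h) = (h² + h²) + h = 2*h² + h = h + 2*h²)
s = -836352 (s = -3*(32 - 16*(1 + 2*(-16)))² = -3*(32 - 16*(1 - 32))² = -3*(32 - 16*(-31))² = -3*(32 + 496)² = -3*528² = -3*278784 = -836352)
((158559/79961 + n(114)/66882) + s) - 277071 = ((158559/79961 - 349/66882) - 836352) - 277071 = (10576836649/5347951602 - 836352) - 277071 = -4472759441399255/5347951602 - 277071 = -5954521739716997/5347951602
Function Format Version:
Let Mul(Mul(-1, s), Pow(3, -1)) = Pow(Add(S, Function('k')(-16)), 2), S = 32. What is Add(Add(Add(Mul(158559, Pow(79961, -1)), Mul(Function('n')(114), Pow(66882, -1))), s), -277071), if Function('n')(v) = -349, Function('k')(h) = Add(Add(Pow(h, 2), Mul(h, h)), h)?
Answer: Rational(-5954521739716997, 5347951602) ≈ -1.1134e+6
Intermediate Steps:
Function('k')(h) = Add(h, Mul(2, Pow(h, 2))) (Function('k')(h) = Add(Add(Pow(h, 2), Pow(h, 2)), h) = Add(Mul(2, Pow(h, 2)), h) = Add(h, Mul(2, Pow(h, 2))))
s = -836352 (s = Mul(-3, Pow(Add(32, Mul(-16, Add(1, Mul(2, -16)))), 2)) = Mul(-3, Pow(Add(32, Mul(-16, Add(1, -32))), 2)) = Mul(-3, Pow(Add(32, Mul(-16, -31)), 2)) = Mul(-3, Pow(Add(32, 496), 2)) = Mul(-3, Pow(528, 2)) = Mul(-3, 278784) = -836352)
Add(Add(Add(Mul(158559, Pow(79961, -1)), Mul(Function('n')(114), Pow(66882, -1))), s), -277071) = Add(Add(Add(Mul(158559, Pow(79961, -1)), Mul(-349, Pow(66882, -1))), -836352), -277071) = Add(Add(Add(Mul(158559, Rational(1, 79961)), Mul(-349, Rational(1, 66882))), -836352), -277071) = Add(Add(Add(Rational(158559, 79961), Rational(-349, 66882)), -836352), -277071) = Add(Add(Rational(10576836649, 5347951602), -836352), -277071) = Add(Rational(-4472759441399255, 5347951602), -277071) = Rational(-5954521739716997, 5347951602)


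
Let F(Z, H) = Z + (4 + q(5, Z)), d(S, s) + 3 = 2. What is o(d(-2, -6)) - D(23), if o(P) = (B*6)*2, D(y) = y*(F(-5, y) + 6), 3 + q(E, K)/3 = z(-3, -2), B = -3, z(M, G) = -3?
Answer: 263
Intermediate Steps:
q(E, K) = -18 (q(E, K) = -9 + 3*(-3) = -9 - 9 = -18)
d(S, s) = -1 (d(S, s) = -3 + 2 = -1)
F(Z, H) = -14 + Z (F(Z, H) = Z + (4 - 18) = Z - 14 = -14 + Z)
D(y) = -13*y (D(y) = y*((-14 - 5) + 6) = y*(-19 + 6) = y*(-13) = -13*y)
o(P) = -36 (o(P) = -3*6*2 = -18*2 = -36)
o(d(-2, -6)) - D(23) = -36 - (-13)*23 = -36 - 1*(-299) = -36 + 299 = 263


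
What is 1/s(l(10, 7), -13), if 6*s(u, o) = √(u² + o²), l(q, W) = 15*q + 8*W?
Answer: 6*√42605/42605 ≈ 0.029068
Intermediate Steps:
l(q, W) = 8*W + 15*q
s(u, o) = √(o² + u²)/6 (s(u, o) = √(u² + o²)/6 = √(o² + u²)/6)
1/s(l(10, 7), -13) = 1/(√((-13)² + (8*7 + 15*10)²)/6) = 1/(√(169 + (56 + 150)²)/6) = 1/(√(169 + 206²)/6) = 1/(√(169 + 42436)/6) = 1/(√42605/6) = 6*√42605/42605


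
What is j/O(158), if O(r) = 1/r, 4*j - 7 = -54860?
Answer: -4333387/2 ≈ -2.1667e+6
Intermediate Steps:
j = -54853/4 (j = 7/4 + (1/4)*(-54860) = 7/4 - 13715 = -54853/4 ≈ -13713.)
j/O(158) = -54853/(4*(1/158)) = -54853/(4*1/158) = -54853/4*158 = -4333387/2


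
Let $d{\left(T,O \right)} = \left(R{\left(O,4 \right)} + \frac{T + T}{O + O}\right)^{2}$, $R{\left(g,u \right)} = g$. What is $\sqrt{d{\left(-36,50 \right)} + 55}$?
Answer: $\frac{\sqrt{1552199}}{25} \approx 49.835$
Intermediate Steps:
$d{\left(T,O \right)} = \left(O + \frac{T}{O}\right)^{2}$ ($d{\left(T,O \right)} = \left(O + \frac{T + T}{O + O}\right)^{2} = \left(O + \frac{2 T}{2 O}\right)^{2} = \left(O + 2 T \frac{1}{2 O}\right)^{2} = \left(O + \frac{T}{O}\right)^{2}$)
$\sqrt{d{\left(-36,50 \right)} + 55} = \sqrt{\frac{\left(-36 + 50^{2}\right)^{2}}{2500} + 55} = \sqrt{\frac{\left(-36 + 2500\right)^{2}}{2500} + 55} = \sqrt{\frac{2464^{2}}{2500} + 55} = \sqrt{\frac{1}{2500} \cdot 6071296 + 55} = \sqrt{\frac{1517824}{625} + 55} = \sqrt{\frac{1552199}{625}} = \frac{\sqrt{1552199}}{25}$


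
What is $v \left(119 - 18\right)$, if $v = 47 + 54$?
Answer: $10201$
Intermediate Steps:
$v = 101$
$v \left(119 - 18\right) = 101 \left(119 - 18\right) = 101 \cdot 101 = 10201$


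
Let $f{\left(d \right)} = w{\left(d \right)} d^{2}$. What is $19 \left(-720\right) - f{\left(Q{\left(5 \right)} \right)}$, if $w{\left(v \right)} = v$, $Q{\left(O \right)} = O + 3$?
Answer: $-14192$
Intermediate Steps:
$Q{\left(O \right)} = 3 + O$
$f{\left(d \right)} = d^{3}$ ($f{\left(d \right)} = d d^{2} = d^{3}$)
$19 \left(-720\right) - f{\left(Q{\left(5 \right)} \right)} = 19 \left(-720\right) - \left(3 + 5\right)^{3} = -13680 - 8^{3} = -13680 - 512 = -14192$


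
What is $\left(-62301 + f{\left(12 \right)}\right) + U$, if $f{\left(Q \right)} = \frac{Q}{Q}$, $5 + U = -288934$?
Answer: $-351239$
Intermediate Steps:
$U = -288939$ ($U = -5 - 288934 = -288939$)
$f{\left(Q \right)} = 1$
$\left(-62301 + f{\left(12 \right)}\right) + U = \left(-62301 + 1\right) - 288939 = -62300 - 288939 = -351239$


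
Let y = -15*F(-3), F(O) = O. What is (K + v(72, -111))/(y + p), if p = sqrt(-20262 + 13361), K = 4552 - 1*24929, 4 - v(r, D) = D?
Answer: -455895/4463 + 10131*I*sqrt(6901)/4463 ≈ -102.15 + 188.57*I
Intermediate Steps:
v(r, D) = 4 - D
K = -20377 (K = 4552 - 24929 = -20377)
y = 45 (y = -15*(-3) = 45)
p = I*sqrt(6901) (p = sqrt(-6901) = I*sqrt(6901) ≈ 83.072*I)
(K + v(72, -111))/(y + p) = (-20377 + (4 - 1*(-111)))/(45 + I*sqrt(6901)) = (-20377 + (4 + 111))/(45 + I*sqrt(6901)) = (-20377 + 115)/(45 + I*sqrt(6901)) = -20262/(45 + I*sqrt(6901))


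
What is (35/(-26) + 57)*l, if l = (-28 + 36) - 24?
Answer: -11576/13 ≈ -890.46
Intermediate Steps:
l = -16 (l = 8 - 24 = -16)
(35/(-26) + 57)*l = (35/(-26) + 57)*(-16) = (35*(-1/26) + 57)*(-16) = (-35/26 + 57)*(-16) = (1447/26)*(-16) = -11576/13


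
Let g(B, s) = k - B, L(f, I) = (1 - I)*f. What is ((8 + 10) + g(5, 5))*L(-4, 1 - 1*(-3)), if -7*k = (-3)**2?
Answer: 984/7 ≈ 140.57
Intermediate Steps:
k = -9/7 (k = -1/7*(-3)**2 = -1/7*9 = -9/7 ≈ -1.2857)
L(f, I) = f*(1 - I)
g(B, s) = -9/7 - B
((8 + 10) + g(5, 5))*L(-4, 1 - 1*(-3)) = ((8 + 10) + (-9/7 - 1*5))*(-4*(1 - (1 - 1*(-3)))) = (18 + (-9/7 - 5))*(-4*(1 - (1 + 3))) = (18 - 44/7)*(-4*(1 - 1*4)) = 82*(-4*(1 - 4))/7 = 82*(-4*(-3))/7 = (82/7)*12 = 984/7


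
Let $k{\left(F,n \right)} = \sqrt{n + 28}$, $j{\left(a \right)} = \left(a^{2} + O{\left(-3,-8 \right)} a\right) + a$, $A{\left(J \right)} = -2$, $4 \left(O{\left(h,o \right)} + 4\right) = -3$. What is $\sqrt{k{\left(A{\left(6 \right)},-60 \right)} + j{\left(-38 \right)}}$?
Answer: $\frac{\sqrt{6346 + 16 i \sqrt{2}}}{2} \approx 39.831 + 0.071011 i$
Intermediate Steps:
$O{\left(h,o \right)} = - \frac{19}{4}$ ($O{\left(h,o \right)} = -4 + \frac{1}{4} \left(-3\right) = -4 - \frac{3}{4} = - \frac{19}{4}$)
$j{\left(a \right)} = a^{2} - \frac{15 a}{4}$ ($j{\left(a \right)} = \left(a^{2} - \frac{19 a}{4}\right) + a = a^{2} - \frac{15 a}{4}$)
$k{\left(F,n \right)} = \sqrt{28 + n}$
$\sqrt{k{\left(A{\left(6 \right)},-60 \right)} + j{\left(-38 \right)}} = \sqrt{\sqrt{28 - 60} + \frac{1}{4} \left(-38\right) \left(-15 + 4 \left(-38\right)\right)} = \sqrt{\sqrt{-32} + \frac{1}{4} \left(-38\right) \left(-15 - 152\right)} = \sqrt{4 i \sqrt{2} + \frac{1}{4} \left(-38\right) \left(-167\right)} = \sqrt{4 i \sqrt{2} + \frac{3173}{2}} = \sqrt{\frac{3173}{2} + 4 i \sqrt{2}}$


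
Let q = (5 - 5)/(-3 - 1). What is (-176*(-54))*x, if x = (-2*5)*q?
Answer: 0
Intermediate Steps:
q = 0 (q = 0/(-4) = 0*(-¼) = 0)
x = 0 (x = -2*5*0 = -10*0 = 0)
(-176*(-54))*x = -176*(-54)*0 = 9504*0 = 0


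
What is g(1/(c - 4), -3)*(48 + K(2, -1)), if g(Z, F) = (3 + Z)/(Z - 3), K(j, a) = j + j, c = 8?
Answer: -676/11 ≈ -61.455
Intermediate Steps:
K(j, a) = 2*j
g(Z, F) = (3 + Z)/(-3 + Z)
g(1/(c - 4), -3)*(48 + K(2, -1)) = ((3 + 1/(8 - 4))/(-3 + 1/(8 - 4)))*(48 + 2*2) = ((3 + 1/4)/(-3 + 1/4))*(48 + 4) = ((3 + 1/4)/(-3 + 1/4))*52 = ((13/4)/(-11/4))*52 = -4/11*13/4*52 = -13/11*52 = -676/11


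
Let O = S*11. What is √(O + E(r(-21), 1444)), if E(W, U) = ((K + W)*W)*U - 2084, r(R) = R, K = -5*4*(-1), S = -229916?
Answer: 2*I*√625209 ≈ 1581.4*I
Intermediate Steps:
K = 20 (K = -20*(-1) = 20)
E(W, U) = -2084 + U*W*(20 + W) (E(W, U) = ((20 + W)*W)*U - 2084 = (W*(20 + W))*U - 2084 = U*W*(20 + W) - 2084 = -2084 + U*W*(20 + W))
O = -2529076 (O = -229916*11 = -2529076)
√(O + E(r(-21), 1444)) = √(-2529076 + (-2084 + 1444*(-21)² + 20*1444*(-21))) = √(-2529076 + (-2084 + 1444*441 - 606480)) = √(-2529076 + (-2084 + 636804 - 606480)) = √(-2529076 + 28240) = √(-2500836) = 2*I*√625209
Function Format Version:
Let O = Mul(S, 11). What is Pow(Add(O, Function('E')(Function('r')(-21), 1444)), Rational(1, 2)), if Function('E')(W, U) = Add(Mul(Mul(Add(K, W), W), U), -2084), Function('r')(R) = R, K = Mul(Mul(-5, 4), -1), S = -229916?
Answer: Mul(2, I, Pow(625209, Rational(1, 2))) ≈ Mul(1581.4, I)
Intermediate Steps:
K = 20 (K = Mul(-20, -1) = 20)
Function('E')(W, U) = Add(-2084, Mul(U, W, Add(20, W))) (Function('E')(W, U) = Add(Mul(Mul(Add(20, W), W), U), -2084) = Add(Mul(Mul(W, Add(20, W)), U), -2084) = Add(Mul(U, W, Add(20, W)), -2084) = Add(-2084, Mul(U, W, Add(20, W))))
O = -2529076 (O = Mul(-229916, 11) = -2529076)
Pow(Add(O, Function('E')(Function('r')(-21), 1444)), Rational(1, 2)) = Pow(Add(-2529076, Add(-2084, Mul(1444, Pow(-21, 2)), Mul(20, 1444, -21))), Rational(1, 2)) = Pow(Add(-2529076, Add(-2084, Mul(1444, 441), -606480)), Rational(1, 2)) = Pow(Add(-2529076, Add(-2084, 636804, -606480)), Rational(1, 2)) = Pow(Add(-2529076, 28240), Rational(1, 2)) = Pow(-2500836, Rational(1, 2)) = Mul(2, I, Pow(625209, Rational(1, 2)))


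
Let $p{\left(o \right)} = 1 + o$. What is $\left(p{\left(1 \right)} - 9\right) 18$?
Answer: $-126$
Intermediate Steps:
$\left(p{\left(1 \right)} - 9\right) 18 = \left(\left(1 + 1\right) - 9\right) 18 = \left(2 - 9\right) 18 = \left(-7\right) 18 = -126$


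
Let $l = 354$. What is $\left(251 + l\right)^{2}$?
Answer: $366025$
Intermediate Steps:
$\left(251 + l\right)^{2} = \left(251 + 354\right)^{2} = 605^{2} = 366025$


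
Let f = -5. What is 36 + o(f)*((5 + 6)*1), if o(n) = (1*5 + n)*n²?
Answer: 36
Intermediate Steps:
o(n) = n²*(5 + n) (o(n) = (5 + n)*n² = n²*(5 + n))
36 + o(f)*((5 + 6)*1) = 36 + ((-5)²*(5 - 5))*((5 + 6)*1) = 36 + (25*0)*(11*1) = 36 + 0*11 = 36 + 0 = 36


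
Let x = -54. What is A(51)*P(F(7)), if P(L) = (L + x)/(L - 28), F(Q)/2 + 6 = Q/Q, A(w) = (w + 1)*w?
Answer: 84864/19 ≈ 4466.5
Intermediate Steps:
A(w) = w*(1 + w) (A(w) = (1 + w)*w = w*(1 + w))
F(Q) = -10 (F(Q) = -12 + 2*(Q/Q) = -12 + 2*1 = -12 + 2 = -10)
P(L) = (-54 + L)/(-28 + L) (P(L) = (L - 54)/(L - 28) = (-54 + L)/(-28 + L))
A(51)*P(F(7)) = (51*(1 + 51))*((-54 - 10)/(-28 - 10)) = (51*52)*(-64/(-38)) = 2652*(-1/38*(-64)) = 2652*(32/19) = 84864/19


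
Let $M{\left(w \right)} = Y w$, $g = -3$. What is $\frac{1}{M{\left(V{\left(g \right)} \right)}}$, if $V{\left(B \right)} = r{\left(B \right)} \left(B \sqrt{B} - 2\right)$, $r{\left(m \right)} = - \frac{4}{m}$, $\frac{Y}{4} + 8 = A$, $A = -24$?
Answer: $\frac{3}{7936} - \frac{9 i \sqrt{3}}{15872} \approx 0.00037802 - 0.00098214 i$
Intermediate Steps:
$Y = -128$ ($Y = -32 + 4 \left(-24\right) = -32 - 96 = -128$)
$V{\left(B \right)} = - \frac{4 \left(-2 + B^{\frac{3}{2}}\right)}{B}$ ($V{\left(B \right)} = - \frac{4}{B} \left(B \sqrt{B} - 2\right) = - \frac{4}{B} \left(B^{\frac{3}{2}} - 2\right) = - \frac{4}{B} \left(-2 + B^{\frac{3}{2}}\right) = - \frac{4 \left(-2 + B^{\frac{3}{2}}\right)}{B}$)
$M{\left(w \right)} = - 128 w$
$\frac{1}{M{\left(V{\left(g \right)} \right)}} = \frac{1}{\left(-128\right) \frac{4 \left(2 - \left(-3\right)^{\frac{3}{2}}\right)}{-3}} = \frac{1}{\left(-128\right) 4 \left(- \frac{1}{3}\right) \left(2 - - 3 i \sqrt{3}\right)} = \frac{1}{\left(-128\right) 4 \left(- \frac{1}{3}\right) \left(2 + 3 i \sqrt{3}\right)} = \frac{1}{\left(-128\right) \left(- \frac{8}{3} - 4 i \sqrt{3}\right)} = \frac{1}{\frac{1024}{3} + 512 i \sqrt{3}}$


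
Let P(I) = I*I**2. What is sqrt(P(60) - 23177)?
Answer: sqrt(192823) ≈ 439.12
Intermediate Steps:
P(I) = I**3
sqrt(P(60) - 23177) = sqrt(60**3 - 23177) = sqrt(216000 - 23177) = sqrt(192823)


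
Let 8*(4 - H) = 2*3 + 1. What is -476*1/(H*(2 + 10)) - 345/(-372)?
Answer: -109423/9300 ≈ -11.766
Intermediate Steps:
H = 25/8 (H = 4 - (2*3 + 1)/8 = 4 - (6 + 1)/8 = 4 - 1/8*7 = 4 - 7/8 = 25/8 ≈ 3.1250)
-476*1/(H*(2 + 10)) - 345/(-372) = -476*8/(25*(2 + 10)) - 345/(-372) = -476/((25/8)*12) - 345*(-1/372) = -476/75/2 + 115/124 = -476*2/75 + 115/124 = -952/75 + 115/124 = -109423/9300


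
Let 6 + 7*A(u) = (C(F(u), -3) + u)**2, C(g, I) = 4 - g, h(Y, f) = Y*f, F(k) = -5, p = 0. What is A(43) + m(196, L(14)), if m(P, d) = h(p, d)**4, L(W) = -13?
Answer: 2698/7 ≈ 385.43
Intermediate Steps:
A(u) = -6/7 + (9 + u)**2/7 (A(u) = -6/7 + ((4 - 1*(-5)) + u)**2/7 = -6/7 + ((4 + 5) + u)**2/7 = -6/7 + (9 + u)**2/7)
m(P, d) = 0 (m(P, d) = (0*d)**4 = 0**4 = 0)
A(43) + m(196, L(14)) = (-6/7 + (9 + 43)**2/7) + 0 = (-6/7 + (1/7)*52**2) + 0 = (-6/7 + (1/7)*2704) + 0 = (-6/7 + 2704/7) + 0 = 2698/7 + 0 = 2698/7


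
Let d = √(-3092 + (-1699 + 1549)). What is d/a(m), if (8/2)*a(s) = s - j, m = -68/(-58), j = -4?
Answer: 58*I*√3242/75 ≈ 44.032*I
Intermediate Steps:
d = I*√3242 (d = √(-3092 - 150) = √(-3242) = I*√3242 ≈ 56.939*I)
m = 34/29 (m = -68*(-1/58) = 34/29 ≈ 1.1724)
a(s) = 1 + s/4 (a(s) = (s - 1*(-4))/4 = (s + 4)/4 = (4 + s)/4 = 1 + s/4)
d/a(m) = (I*√3242)/(1 + (¼)*(34/29)) = (I*√3242)/(1 + 17/58) = (I*√3242)/(75/58) = (I*√3242)*(58/75) = 58*I*√3242/75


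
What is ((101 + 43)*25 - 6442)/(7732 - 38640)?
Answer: 1421/15454 ≈ 0.091950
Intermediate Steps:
((101 + 43)*25 - 6442)/(7732 - 38640) = (144*25 - 6442)/(-30908) = (3600 - 6442)*(-1/30908) = -2842*(-1/30908) = 1421/15454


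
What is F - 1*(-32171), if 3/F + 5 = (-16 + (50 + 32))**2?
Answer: 139976024/4351 ≈ 32171.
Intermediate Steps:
F = 3/4351 (F = 3/(-5 + (-16 + (50 + 32))**2) = 3/(-5 + (-16 + 82)**2) = 3/(-5 + 66**2) = 3/(-5 + 4356) = 3/4351 ≈ 0.00068950)
F - 1*(-32171) = 3/4351 - 1*(-32171) = 3/4351 + 32171 = 139976024/4351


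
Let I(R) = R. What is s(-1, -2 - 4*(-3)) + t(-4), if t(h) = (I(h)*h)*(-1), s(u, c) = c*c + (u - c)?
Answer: 73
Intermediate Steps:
s(u, c) = u + c² - c (s(u, c) = c² + (u - c) = u + c² - c)
t(h) = -h² (t(h) = (h*h)*(-1) = h²*(-1) = -h²)
s(-1, -2 - 4*(-3)) + t(-4) = (-1 + (-2 - 4*(-3))² - (-2 - 4*(-3))) - 1*(-4)² = (-1 + (-2 + 12)² - (-2 + 12)) - 1*16 = (-1 + 10² - 1*10) - 16 = (-1 + 100 - 10) - 16 = 89 - 16 = 73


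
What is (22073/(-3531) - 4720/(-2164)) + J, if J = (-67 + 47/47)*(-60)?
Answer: 7556898247/1910271 ≈ 3955.9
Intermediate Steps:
J = 3960 (J = (-67 + 47*(1/47))*(-60) = (-67 + 1)*(-60) = -66*(-60) = 3960)
(22073/(-3531) - 4720/(-2164)) + J = (22073/(-3531) - 4720/(-2164)) + 3960 = (22073*(-1/3531) - 4720*(-1/2164)) + 3960 = (-22073/3531 + 1180/541) + 3960 = -7774913/1910271 + 3960 = 7556898247/1910271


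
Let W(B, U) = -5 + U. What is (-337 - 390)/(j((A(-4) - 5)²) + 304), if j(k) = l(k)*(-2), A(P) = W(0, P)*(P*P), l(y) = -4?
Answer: -727/312 ≈ -2.3301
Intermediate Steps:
A(P) = P²*(-5 + P) (A(P) = (-5 + P)*(P*P) = (-5 + P)*P² = P²*(-5 + P))
j(k) = 8 (j(k) = -4*(-2) = 8)
(-337 - 390)/(j((A(-4) - 5)²) + 304) = (-337 - 390)/(8 + 304) = -727/312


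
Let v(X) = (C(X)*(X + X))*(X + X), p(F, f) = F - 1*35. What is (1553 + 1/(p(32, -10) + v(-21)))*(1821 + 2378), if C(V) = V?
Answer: 241585224010/37047 ≈ 6.5210e+6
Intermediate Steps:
p(F, f) = -35 + F (p(F, f) = F - 35 = -35 + F)
v(X) = 4*X**3 (v(X) = (X*(X + X))*(X + X) = (X*(2*X))*(2*X) = (2*X**2)*(2*X) = 4*X**3)
(1553 + 1/(p(32, -10) + v(-21)))*(1821 + 2378) = (1553 + 1/((-35 + 32) + 4*(-21)**3))*(1821 + 2378) = (1553 + 1/(-3 + 4*(-9261)))*4199 = (1553 + 1/(-3 - 37044))*4199 = (1553 + 1/(-37047))*4199 = (1553 - 1/37047)*4199 = (57533990/37047)*4199 = 241585224010/37047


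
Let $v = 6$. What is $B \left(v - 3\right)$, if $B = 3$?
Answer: $9$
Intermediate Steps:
$B \left(v - 3\right) = 3 \left(6 - 3\right) = 3 \cdot 3 = 9$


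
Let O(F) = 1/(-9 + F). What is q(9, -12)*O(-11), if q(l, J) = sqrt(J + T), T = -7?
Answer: -I*sqrt(19)/20 ≈ -0.21794*I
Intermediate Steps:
q(l, J) = sqrt(-7 + J) (q(l, J) = sqrt(J - 7) = sqrt(-7 + J))
q(9, -12)*O(-11) = sqrt(-7 - 12)/(-9 - 11) = sqrt(-19)/(-20) = (I*sqrt(19))*(-1/20) = -I*sqrt(19)/20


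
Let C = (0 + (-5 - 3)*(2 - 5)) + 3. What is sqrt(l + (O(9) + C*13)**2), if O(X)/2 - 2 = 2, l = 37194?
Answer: 5*sqrt(6643) ≈ 407.52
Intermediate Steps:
O(X) = 8 (O(X) = 4 + 2*2 = 4 + 4 = 8)
C = 27 (C = (0 - 8*(-3)) + 3 = (0 + 24) + 3 = 24 + 3 = 27)
sqrt(l + (O(9) + C*13)**2) = sqrt(37194 + (8 + 27*13)**2) = sqrt(37194 + (8 + 351)**2) = sqrt(37194 + 359**2) = sqrt(37194 + 128881) = sqrt(166075) = 5*sqrt(6643)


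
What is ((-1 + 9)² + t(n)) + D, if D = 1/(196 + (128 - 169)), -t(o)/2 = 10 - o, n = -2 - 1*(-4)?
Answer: 7441/155 ≈ 48.006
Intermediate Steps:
n = 2 (n = -2 + 4 = 2)
t(o) = -20 + 2*o (t(o) = -2*(10 - o) = -20 + 2*o)
D = 1/155 (D = 1/(196 - 41) = 1/155 ≈ 0.0064516)
((-1 + 9)² + t(n)) + D = ((-1 + 9)² + (-20 + 2*2)) + 1/155 = (8² + (-20 + 4)) + 1/155 = (64 - 16) + 1/155 = 48 + 1/155 = 7441/155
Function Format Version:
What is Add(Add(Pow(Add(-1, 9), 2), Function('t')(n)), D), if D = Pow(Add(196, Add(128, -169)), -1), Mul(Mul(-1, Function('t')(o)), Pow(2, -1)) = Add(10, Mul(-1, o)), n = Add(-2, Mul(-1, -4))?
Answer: Rational(7441, 155) ≈ 48.006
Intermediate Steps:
n = 2 (n = Add(-2, 4) = 2)
Function('t')(o) = Add(-20, Mul(2, o)) (Function('t')(o) = Mul(-2, Add(10, Mul(-1, o))) = Add(-20, Mul(2, o)))
D = Rational(1, 155) (D = Pow(Add(196, -41), -1) = Pow(155, -1) = Rational(1, 155) ≈ 0.0064516)
Add(Add(Pow(Add(-1, 9), 2), Function('t')(n)), D) = Add(Add(Pow(Add(-1, 9), 2), Add(-20, Mul(2, 2))), Rational(1, 155)) = Add(Add(Pow(8, 2), Add(-20, 4)), Rational(1, 155)) = Add(Add(64, -16), Rational(1, 155)) = Add(48, Rational(1, 155)) = Rational(7441, 155)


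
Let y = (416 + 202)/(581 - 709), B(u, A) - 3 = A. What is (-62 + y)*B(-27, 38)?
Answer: -175357/64 ≈ -2740.0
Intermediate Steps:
B(u, A) = 3 + A
y = -309/64 (y = 618/(-128) = 618*(-1/128) = -309/64 ≈ -4.8281)
(-62 + y)*B(-27, 38) = (-62 - 309/64)*(3 + 38) = -4277/64*41 = -175357/64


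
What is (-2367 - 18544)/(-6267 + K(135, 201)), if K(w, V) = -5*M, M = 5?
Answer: 1901/572 ≈ 3.3234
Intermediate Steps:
K(w, V) = -25 (K(w, V) = -5*5 = -25)
(-2367 - 18544)/(-6267 + K(135, 201)) = (-2367 - 18544)/(-6267 - 25) = -20911/(-6292) = -20911*(-1/6292) = 1901/572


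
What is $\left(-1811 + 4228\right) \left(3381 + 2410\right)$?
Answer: $13996847$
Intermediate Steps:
$\left(-1811 + 4228\right) \left(3381 + 2410\right) = 2417 \cdot 5791 = 13996847$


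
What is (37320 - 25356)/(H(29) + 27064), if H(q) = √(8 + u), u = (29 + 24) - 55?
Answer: 161896848/366230045 - 5982*√6/366230045 ≈ 0.44202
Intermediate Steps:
u = -2 (u = 53 - 55 = -2)
H(q) = √6 (H(q) = √(8 - 2) = √6)
(37320 - 25356)/(H(29) + 27064) = (37320 - 25356)/(√6 + 27064) = 11964/(27064 + √6)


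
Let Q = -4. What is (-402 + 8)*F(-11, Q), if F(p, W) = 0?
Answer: 0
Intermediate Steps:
(-402 + 8)*F(-11, Q) = (-402 + 8)*0 = -394*0 = 0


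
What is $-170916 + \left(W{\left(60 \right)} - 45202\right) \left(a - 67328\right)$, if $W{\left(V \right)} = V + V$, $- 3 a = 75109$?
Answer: $\frac{12491393878}{3} \approx 4.1638 \cdot 10^{9}$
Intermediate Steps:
$a = - \frac{75109}{3}$ ($a = \left(- \frac{1}{3}\right) 75109 = - \frac{75109}{3} \approx -25036.0$)
$W{\left(V \right)} = 2 V$
$-170916 + \left(W{\left(60 \right)} - 45202\right) \left(a - 67328\right) = -170916 + \left(2 \cdot 60 - 45202\right) \left(- \frac{75109}{3} - 67328\right) = -170916 + \left(120 - 45202\right) \left(- \frac{277093}{3}\right) = -170916 - - \frac{12491906626}{3} = -170916 + \frac{12491906626}{3} = \frac{12491393878}{3}$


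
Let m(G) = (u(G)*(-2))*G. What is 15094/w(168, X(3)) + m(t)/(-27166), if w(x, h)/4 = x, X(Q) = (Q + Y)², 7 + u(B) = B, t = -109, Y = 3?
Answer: 106759285/4563888 ≈ 23.392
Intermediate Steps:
u(B) = -7 + B
X(Q) = (3 + Q)² (X(Q) = (Q + 3)² = (3 + Q)²)
w(x, h) = 4*x
m(G) = G*(14 - 2*G) (m(G) = ((-7 + G)*(-2))*G = (14 - 2*G)*G = G*(14 - 2*G))
15094/w(168, X(3)) + m(t)/(-27166) = 15094/((4*168)) + (2*(-109)*(7 - 1*(-109)))/(-27166) = 15094/672 + (2*(-109)*(7 + 109))*(-1/27166) = 15094*(1/672) + (2*(-109)*116)*(-1/27166) = 7547/336 - 25288*(-1/27166) = 7547/336 + 12644/13583 = 106759285/4563888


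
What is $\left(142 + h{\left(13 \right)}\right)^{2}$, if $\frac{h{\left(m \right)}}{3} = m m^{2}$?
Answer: $45333289$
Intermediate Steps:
$h{\left(m \right)} = 3 m^{3}$ ($h{\left(m \right)} = 3 m m^{2} = 3 m^{3}$)
$\left(142 + h{\left(13 \right)}\right)^{2} = \left(142 + 3 \cdot 13^{3}\right)^{2} = \left(142 + 3 \cdot 2197\right)^{2} = \left(142 + 6591\right)^{2} = 6733^{2} = 45333289$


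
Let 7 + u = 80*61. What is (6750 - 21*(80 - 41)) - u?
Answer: 1058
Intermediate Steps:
u = 4873 (u = -7 + 80*61 = -7 + 4880 = 4873)
(6750 - 21*(80 - 41)) - u = (6750 - 21*(80 - 41)) - 1*4873 = (6750 - 21*39) - 4873 = (6750 - 819) - 4873 = 5931 - 4873 = 1058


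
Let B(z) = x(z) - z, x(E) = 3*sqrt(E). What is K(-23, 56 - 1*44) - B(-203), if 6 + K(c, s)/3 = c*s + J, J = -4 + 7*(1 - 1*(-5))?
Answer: -935 - 3*I*sqrt(203) ≈ -935.0 - 42.743*I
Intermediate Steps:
J = 38 (J = -4 + 7*(1 + 5) = -4 + 7*6 = -4 + 42 = 38)
K(c, s) = 96 + 3*c*s (K(c, s) = -18 + 3*(c*s + 38) = -18 + 3*(38 + c*s) = -18 + (114 + 3*c*s) = 96 + 3*c*s)
B(z) = -z + 3*sqrt(z) (B(z) = 3*sqrt(z) - z = -z + 3*sqrt(z))
K(-23, 56 - 1*44) - B(-203) = (96 + 3*(-23)*(56 - 1*44)) - (-1*(-203) + 3*sqrt(-203)) = (96 + 3*(-23)*(56 - 44)) - (203 + 3*(I*sqrt(203))) = (96 + 3*(-23)*12) - (203 + 3*I*sqrt(203)) = (96 - 828) + (-203 - 3*I*sqrt(203)) = -732 + (-203 - 3*I*sqrt(203)) = -935 - 3*I*sqrt(203)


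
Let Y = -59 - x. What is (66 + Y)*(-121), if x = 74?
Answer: 8107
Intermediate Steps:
Y = -133 (Y = -59 - 1*74 = -59 - 74 = -133)
(66 + Y)*(-121) = (66 - 133)*(-121) = -67*(-121) = 8107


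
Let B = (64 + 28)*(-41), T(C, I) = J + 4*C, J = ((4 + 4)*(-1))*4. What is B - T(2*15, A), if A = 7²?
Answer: -3860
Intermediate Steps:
J = -32 (J = (8*(-1))*4 = -8*4 = -32)
A = 49
T(C, I) = -32 + 4*C
B = -3772 (B = 92*(-41) = -3772)
B - T(2*15, A) = -3772 - (-32 + 4*(2*15)) = -3772 - (-32 + 4*30) = -3772 - (-32 + 120) = -3772 - 1*88 = -3772 - 88 = -3860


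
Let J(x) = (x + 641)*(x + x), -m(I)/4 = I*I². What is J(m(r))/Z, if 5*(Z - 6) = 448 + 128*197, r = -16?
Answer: 1394688000/12847 ≈ 1.0856e+5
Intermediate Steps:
m(I) = -4*I³ (m(I) = -4*I*I² = -4*I³)
J(x) = 2*x*(641 + x) (J(x) = (641 + x)*(2*x) = 2*x*(641 + x))
Z = 25694/5 (Z = 6 + (448 + 128*197)/5 = 6 + (448 + 25216)/5 = 6 + (⅕)*25664 = 6 + 25664/5 = 25694/5 ≈ 5138.8)
J(m(r))/Z = (2*(-4*(-16)³)*(641 - 4*(-16)³))/(25694/5) = (2*(-4*(-4096))*(641 - 4*(-4096)))*(5/25694) = (2*16384*(641 + 16384))*(5/25694) = (2*16384*17025)*(5/25694) = 557875200*(5/25694) = 1394688000/12847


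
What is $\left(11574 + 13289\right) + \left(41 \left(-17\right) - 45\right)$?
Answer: $24121$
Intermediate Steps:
$\left(11574 + 13289\right) + \left(41 \left(-17\right) - 45\right) = 24863 - 742 = 24121$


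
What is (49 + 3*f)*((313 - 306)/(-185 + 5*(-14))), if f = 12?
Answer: -7/3 ≈ -2.3333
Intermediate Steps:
(49 + 3*f)*((313 - 306)/(-185 + 5*(-14))) = (49 + 3*12)*((313 - 306)/(-185 + 5*(-14))) = (49 + 36)*(7/(-185 - 70)) = 85*(7/(-255)) = 85*(7*(-1/255)) = 85*(-7/255) = -7/3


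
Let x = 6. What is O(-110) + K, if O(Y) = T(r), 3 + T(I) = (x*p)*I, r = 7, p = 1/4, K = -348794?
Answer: -697573/2 ≈ -3.4879e+5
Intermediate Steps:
p = ¼ ≈ 0.25000
T(I) = -3 + 3*I/2 (T(I) = -3 + (6*(¼))*I = -3 + 3*I/2)
O(Y) = 15/2 (O(Y) = -3 + (3/2)*7 = -3 + 21/2 = 15/2)
O(-110) + K = 15/2 - 348794 = -697573/2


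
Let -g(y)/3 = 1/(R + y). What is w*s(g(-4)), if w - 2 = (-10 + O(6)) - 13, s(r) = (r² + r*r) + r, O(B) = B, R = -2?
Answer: -15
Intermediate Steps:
g(y) = -3/(-2 + y)
s(r) = r + 2*r² (s(r) = (r² + r²) + r = 2*r² + r = r + 2*r²)
w = -15 (w = 2 + ((-10 + 6) - 13) = 2 + (-4 - 13) = 2 - 17 = -15)
w*s(g(-4)) = -15*(-3/(-2 - 4))*(1 + 2*(-3/(-2 - 4))) = -15*(-3/(-6))*(1 + 2*(-3/(-6))) = -15*(-3*(-⅙))*(1 + 2*(-3*(-⅙))) = -15*(1 + 2*(½))/2 = -15*(1 + 1)/2 = -15*2/2 = -15*1 = -15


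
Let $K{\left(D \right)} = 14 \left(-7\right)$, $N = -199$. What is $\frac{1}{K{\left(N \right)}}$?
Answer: $- \frac{1}{98} \approx -0.010204$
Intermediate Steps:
$K{\left(D \right)} = -98$
$\frac{1}{K{\left(N \right)}} = \frac{1}{-98} = - \frac{1}{98}$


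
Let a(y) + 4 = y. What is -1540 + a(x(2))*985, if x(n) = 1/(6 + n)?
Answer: -42855/8 ≈ -5356.9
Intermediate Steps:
a(y) = -4 + y
-1540 + a(x(2))*985 = -1540 + (-4 + 1/(6 + 2))*985 = -1540 + (-4 + 1/8)*985 = -1540 + (-4 + ⅛)*985 = -1540 - 31/8*985 = -1540 - 30535/8 = -42855/8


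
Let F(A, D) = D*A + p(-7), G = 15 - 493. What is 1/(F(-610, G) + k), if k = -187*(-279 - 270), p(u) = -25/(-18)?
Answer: 18/7096399 ≈ 2.5365e-6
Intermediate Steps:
G = -478
p(u) = 25/18 (p(u) = -25*(-1/18) = 25/18)
F(A, D) = 25/18 + A*D (F(A, D) = D*A + 25/18 = A*D + 25/18 = 25/18 + A*D)
k = 102663 (k = -187*(-549) = 102663)
1/(F(-610, G) + k) = 1/((25/18 - 610*(-478)) + 102663) = 1/((25/18 + 291580) + 102663) = 1/(5248465/18 + 102663) = 1/(7096399/18) = 18/7096399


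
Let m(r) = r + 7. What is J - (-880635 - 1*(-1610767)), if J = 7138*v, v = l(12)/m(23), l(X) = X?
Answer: -3636384/5 ≈ -7.2728e+5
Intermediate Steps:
m(r) = 7 + r
v = 2/5 (v = 12/(7 + 23) = 12/30 = 12*(1/30) = 2/5 ≈ 0.40000)
J = 14276/5 (J = 7138*(2/5) = 14276/5 ≈ 2855.2)
J - (-880635 - 1*(-1610767)) = 14276/5 - (-880635 - 1*(-1610767)) = 14276/5 - (-880635 + 1610767) = 14276/5 - 1*730132 = 14276/5 - 730132 = -3636384/5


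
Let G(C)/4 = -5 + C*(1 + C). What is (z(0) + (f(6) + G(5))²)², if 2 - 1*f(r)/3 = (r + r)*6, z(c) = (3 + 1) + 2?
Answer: 146555236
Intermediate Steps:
z(c) = 6 (z(c) = 4 + 2 = 6)
f(r) = 6 - 36*r (f(r) = 6 - 3*(r + r)*6 = 6 - 3*2*r*6 = 6 - 36*r)
G(C) = -20 + 4*C*(1 + C) (G(C) = 4*(-5 + C*(1 + C)) = -20 + 4*C*(1 + C))
(z(0) + (f(6) + G(5))²)² = (6 + ((6 - 36*6) + (-20 + 4*5 + 4*5²))²)² = (6 + ((6 - 216) + (-20 + 20 + 4*25))²)² = (6 + (-210 + (-20 + 20 + 100))²)² = (6 + (-210 + 100)²)² = (6 + (-110)²)² = (6 + 12100)² = 12106² = 146555236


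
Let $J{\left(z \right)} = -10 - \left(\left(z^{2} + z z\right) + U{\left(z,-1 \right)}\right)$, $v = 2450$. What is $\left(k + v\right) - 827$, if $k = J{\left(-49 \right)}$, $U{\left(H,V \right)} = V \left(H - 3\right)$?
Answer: $-3241$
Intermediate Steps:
$U{\left(H,V \right)} = V \left(-3 + H\right)$
$J{\left(z \right)} = -13 + z - 2 z^{2}$ ($J{\left(z \right)} = -10 - \left(\left(z^{2} + z z\right) - \left(-3 + z\right)\right) = -10 - \left(\left(z^{2} + z^{2}\right) - \left(-3 + z\right)\right) = -10 - \left(2 z^{2} - \left(-3 + z\right)\right) = -10 - \left(3 - z + 2 z^{2}\right) = -13 + z - 2 z^{2}$)
$k = -4864$ ($k = -13 - 49 - 2 \left(-49\right)^{2} = -13 - 49 - 4802 = -4864$)
$\left(k + v\right) - 827 = \left(-4864 + 2450\right) - 827 = -2414 - 827 = -3241$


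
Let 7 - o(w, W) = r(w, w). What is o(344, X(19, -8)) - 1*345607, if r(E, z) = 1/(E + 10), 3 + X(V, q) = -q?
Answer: -122342401/354 ≈ -3.4560e+5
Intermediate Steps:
X(V, q) = -3 - q
r(E, z) = 1/(10 + E)
o(w, W) = 7 - 1/(10 + w)
o(344, X(19, -8)) - 1*345607 = (69 + 7*344)/(10 + 344) - 1*345607 = (69 + 2408)/354 - 345607 = (1/354)*2477 - 345607 = 2477/354 - 345607 = -122342401/354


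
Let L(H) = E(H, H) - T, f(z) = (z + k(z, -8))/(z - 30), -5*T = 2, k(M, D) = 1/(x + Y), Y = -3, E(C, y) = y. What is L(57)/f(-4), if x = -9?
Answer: 16728/35 ≈ 477.94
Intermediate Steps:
k(M, D) = -1/12 (k(M, D) = 1/(-9 - 3) = 1/(-12) = -1/12)
T = -⅖ (T = -⅕*2 = -⅖ ≈ -0.40000)
f(z) = (-1/12 + z)/(-30 + z) (f(z) = (z - 1/12)/(z - 30) = (-1/12 + z)/(-30 + z))
L(H) = ⅖ + H (L(H) = H - 1*(-⅖) = H + ⅖ = ⅖ + H)
L(57)/f(-4) = (⅖ + 57)/(((-1/12 - 4)/(-30 - 4))) = 287/(5*((-49/12/(-34)))) = 287/(5*((-1/34*(-49/12)))) = 287/(5*(49/408)) = (287/5)*(408/49) = 16728/35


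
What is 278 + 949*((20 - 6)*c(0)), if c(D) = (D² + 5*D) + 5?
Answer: 66708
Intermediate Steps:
c(D) = 5 + D² + 5*D
278 + 949*((20 - 6)*c(0)) = 278 + 949*((20 - 6)*(5 + 0² + 5*0)) = 278 + 949*(14*(5 + 0 + 0)) = 278 + 949*(14*5) = 278 + 949*70 = 278 + 66430 = 66708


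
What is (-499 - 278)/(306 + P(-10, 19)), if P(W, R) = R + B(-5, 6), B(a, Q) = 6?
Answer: -777/331 ≈ -2.3474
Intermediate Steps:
P(W, R) = 6 + R (P(W, R) = R + 6 = 6 + R)
(-499 - 278)/(306 + P(-10, 19)) = (-499 - 278)/(306 + (6 + 19)) = -777/(306 + 25) = -777/331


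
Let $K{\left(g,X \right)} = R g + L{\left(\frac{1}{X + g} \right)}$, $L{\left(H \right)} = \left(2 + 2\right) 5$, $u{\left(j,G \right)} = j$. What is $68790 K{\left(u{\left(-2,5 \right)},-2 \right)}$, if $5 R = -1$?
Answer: $1403316$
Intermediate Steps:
$L{\left(H \right)} = 20$ ($L{\left(H \right)} = 4 \cdot 5 = 20$)
$R = - \frac{1}{5}$ ($R = \frac{1}{5} \left(-1\right) = - \frac{1}{5} \approx -0.2$)
$K{\left(g,X \right)} = 20 - \frac{g}{5}$ ($K{\left(g,X \right)} = - \frac{g}{5} + 20 = 20 - \frac{g}{5}$)
$68790 K{\left(u{\left(-2,5 \right)},-2 \right)} = 68790 \left(20 - - \frac{2}{5}\right) = 68790 \left(20 + \frac{2}{5}\right) = 68790 \cdot \frac{102}{5} = 1403316$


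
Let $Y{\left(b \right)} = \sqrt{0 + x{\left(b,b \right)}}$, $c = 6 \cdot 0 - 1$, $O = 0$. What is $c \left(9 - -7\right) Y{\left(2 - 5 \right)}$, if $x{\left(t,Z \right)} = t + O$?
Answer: $- 16 i \sqrt{3} \approx - 27.713 i$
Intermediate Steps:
$x{\left(t,Z \right)} = t$ ($x{\left(t,Z \right)} = t + 0 = t$)
$c = -1$ ($c = 0 - 1 = -1$)
$Y{\left(b \right)} = \sqrt{b}$ ($Y{\left(b \right)} = \sqrt{0 + b} = \sqrt{b}$)
$c \left(9 - -7\right) Y{\left(2 - 5 \right)} = - (9 - -7) \sqrt{2 - 5} = - (9 + 7) \sqrt{2 - 5} = \left(-1\right) 16 \sqrt{-3} = - 16 i \sqrt{3}$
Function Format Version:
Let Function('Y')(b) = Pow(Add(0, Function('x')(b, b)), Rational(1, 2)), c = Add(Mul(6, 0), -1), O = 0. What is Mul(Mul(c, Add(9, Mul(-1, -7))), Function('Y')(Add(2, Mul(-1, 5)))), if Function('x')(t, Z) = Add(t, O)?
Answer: Mul(-16, I, Pow(3, Rational(1, 2))) ≈ Mul(-27.713, I)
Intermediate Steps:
Function('x')(t, Z) = t (Function('x')(t, Z) = Add(t, 0) = t)
c = -1 (c = Add(0, -1) = -1)
Function('Y')(b) = Pow(b, Rational(1, 2)) (Function('Y')(b) = Pow(Add(0, b), Rational(1, 2)) = Pow(b, Rational(1, 2)))
Mul(Mul(c, Add(9, Mul(-1, -7))), Function('Y')(Add(2, Mul(-1, 5)))) = Mul(Mul(-1, Add(9, Mul(-1, -7))), Pow(Add(2, Mul(-1, 5)), Rational(1, 2))) = Mul(Mul(-1, Add(9, 7)), Pow(Add(2, -5), Rational(1, 2))) = Mul(Mul(-1, 16), Pow(-3, Rational(1, 2))) = Mul(-16, Mul(I, Pow(3, Rational(1, 2)))) = Mul(-16, I, Pow(3, Rational(1, 2)))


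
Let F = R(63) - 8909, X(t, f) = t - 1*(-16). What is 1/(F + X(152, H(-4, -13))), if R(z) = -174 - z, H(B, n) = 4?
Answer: -1/8978 ≈ -0.00011138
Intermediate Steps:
X(t, f) = 16 + t (X(t, f) = t + 16 = 16 + t)
F = -9146 (F = (-174 - 1*63) - 8909 = (-174 - 63) - 8909 = -237 - 8909 = -9146)
1/(F + X(152, H(-4, -13))) = 1/(-9146 + (16 + 152)) = 1/(-9146 + 168) = 1/(-8978) = -1/8978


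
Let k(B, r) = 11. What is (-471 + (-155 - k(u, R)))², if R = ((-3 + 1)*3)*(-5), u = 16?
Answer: 405769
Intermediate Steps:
R = 30 (R = -2*3*(-5) = -6*(-5) = 30)
(-471 + (-155 - k(u, R)))² = (-471 + (-155 - 1*11))² = (-471 + (-155 - 11))² = (-471 - 166)² = (-637)² = 405769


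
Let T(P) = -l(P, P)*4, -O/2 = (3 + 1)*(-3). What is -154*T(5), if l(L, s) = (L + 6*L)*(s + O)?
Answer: 625240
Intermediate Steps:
O = 24 (O = -2*(3 + 1)*(-3) = -8*(-3) = -2*(-12) = 24)
l(L, s) = 7*L*(24 + s) (l(L, s) = (L + 6*L)*(s + 24) = (7*L)*(24 + s) = 7*L*(24 + s))
T(P) = -28*P*(24 + P) (T(P) = -7*P*(24 + P)*4 = -28*P*(24 + P))
-154*T(5) = -(-4312)*5*(24 + 5) = -(-4312)*5*29 = -154*(-4060) = 625240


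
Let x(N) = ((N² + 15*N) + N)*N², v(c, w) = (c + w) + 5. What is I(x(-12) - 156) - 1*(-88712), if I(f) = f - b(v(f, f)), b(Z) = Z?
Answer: 95775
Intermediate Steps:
v(c, w) = 5 + c + w
x(N) = N²*(N² + 16*N) (x(N) = (N² + 16*N)*N² = N²*(N² + 16*N))
I(f) = -5 - f (I(f) = f - (5 + f + f) = f - (5 + 2*f) = f + (-5 - 2*f) = -5 - f)
I(x(-12) - 156) - 1*(-88712) = (-5 - ((-12)³*(16 - 12) - 156)) - 1*(-88712) = (-5 - (-1728*4 - 156)) + 88712 = (-5 - (-6912 - 156)) + 88712 = (-5 - 1*(-7068)) + 88712 = (-5 + 7068) + 88712 = 7063 + 88712 = 95775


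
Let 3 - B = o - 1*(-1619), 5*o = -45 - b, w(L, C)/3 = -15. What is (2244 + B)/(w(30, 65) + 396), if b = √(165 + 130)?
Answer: 49/27 + √295/1755 ≈ 1.8246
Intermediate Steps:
w(L, C) = -45 (w(L, C) = 3*(-15) = -45)
b = √295 ≈ 17.176
o = -9 - √295/5 (o = (-45 - √295)/5 = -9 - √295/5 ≈ -12.435)
B = -1607 + √295/5 (B = 3 - ((-9 - √295/5) - 1*(-1619)) = 3 - ((-9 - √295/5) + 1619) = 3 - (1610 - √295/5) = 3 + (-1610 + √295/5) = -1607 + √295/5 ≈ -1603.6)
(2244 + B)/(w(30, 65) + 396) = (2244 + (-1607 + √295/5))/(-45 + 396) = (637 + √295/5)/351 = (637 + √295/5)*(1/351) = 49/27 + √295/1755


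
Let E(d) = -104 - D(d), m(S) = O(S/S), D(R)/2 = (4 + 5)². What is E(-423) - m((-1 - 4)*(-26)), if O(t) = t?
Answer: -267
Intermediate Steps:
D(R) = 162 (D(R) = 2*(4 + 5)² = 2*9² = 2*81 = 162)
m(S) = 1 (m(S) = S/S = 1)
E(d) = -266 (E(d) = -104 - 1*162 = -104 - 162 = -266)
E(-423) - m((-1 - 4)*(-26)) = -266 - 1*1 = -266 - 1 = -267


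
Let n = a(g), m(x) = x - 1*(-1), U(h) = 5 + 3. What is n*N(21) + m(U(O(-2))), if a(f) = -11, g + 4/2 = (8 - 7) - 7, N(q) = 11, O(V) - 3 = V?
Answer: -112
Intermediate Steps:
O(V) = 3 + V
g = -8 (g = -2 + ((8 - 7) - 7) = -2 + (1 - 7) = -2 - 6 = -8)
U(h) = 8
m(x) = 1 + x (m(x) = x + 1 = 1 + x)
n = -11
n*N(21) + m(U(O(-2))) = -11*11 + (1 + 8) = -121 + 9 = -112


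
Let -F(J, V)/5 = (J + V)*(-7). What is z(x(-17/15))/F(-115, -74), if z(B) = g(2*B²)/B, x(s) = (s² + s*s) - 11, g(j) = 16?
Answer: 80/278859 ≈ 0.00028688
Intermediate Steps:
x(s) = -11 + 2*s² (x(s) = (s² + s²) - 11 = 2*s² - 11 = -11 + 2*s²)
z(B) = 16/B
F(J, V) = 35*J + 35*V (F(J, V) = -5*(J + V)*(-7) = -5*(-7*J - 7*V) = 35*J + 35*V)
z(x(-17/15))/F(-115, -74) = (16/(-11 + 2*(-17/15)²))/(35*(-115) + 35*(-74)) = (16/(-11 + 2*(-17*1/15)²))/(-4025 - 2590) = (16/(-11 + 2*(-17/15)²))/(-6615) = (16/(-11 + 2*(289/225)))*(-1/6615) = (16/(-11 + 578/225))*(-1/6615) = (16/(-1897/225))*(-1/6615) = (16*(-225/1897))*(-1/6615) = -3600/1897*(-1/6615) = 80/278859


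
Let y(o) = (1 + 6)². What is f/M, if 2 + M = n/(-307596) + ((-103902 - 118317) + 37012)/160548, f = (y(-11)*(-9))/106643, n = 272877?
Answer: 907429577922/886677154553513 ≈ 0.0010234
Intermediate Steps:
y(o) = 49 (y(o) = 7² = 49)
f = -441/106643 (f = (49*(-9))/106643 = -441*1/106643 = -441/106643 ≈ -0.0041353)
M = -8314443091/2057663442 (M = -2 + (272877/(-307596) + ((-103902 - 118317) + 37012)/160548) = -2 + (272877*(-1/307596) + (-222219 + 37012)*(1/160548)) = -2 + (-90959/102532 - 185207*1/160548) = -2 + (-90959/102532 - 185207/160548) = -2 - 4199116207/2057663442 = -8314443091/2057663442 ≈ -4.0407)
f/M = -441/(106643*(-8314443091/2057663442)) = -441/106643*(-2057663442/8314443091) = 907429577922/886677154553513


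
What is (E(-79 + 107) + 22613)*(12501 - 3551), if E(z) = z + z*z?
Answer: 209653750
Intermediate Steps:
E(z) = z + z²
(E(-79 + 107) + 22613)*(12501 - 3551) = ((-79 + 107)*(1 + (-79 + 107)) + 22613)*(12501 - 3551) = (28*(1 + 28) + 22613)*8950 = (28*29 + 22613)*8950 = (812 + 22613)*8950 = 23425*8950 = 209653750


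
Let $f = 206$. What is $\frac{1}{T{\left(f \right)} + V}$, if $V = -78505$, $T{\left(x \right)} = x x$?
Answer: $- \frac{1}{36069} \approx -2.7725 \cdot 10^{-5}$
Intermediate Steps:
$T{\left(x \right)} = x^{2}$
$\frac{1}{T{\left(f \right)} + V} = \frac{1}{206^{2} - 78505} = \frac{1}{42436 - 78505} = \frac{1}{-36069} = - \frac{1}{36069}$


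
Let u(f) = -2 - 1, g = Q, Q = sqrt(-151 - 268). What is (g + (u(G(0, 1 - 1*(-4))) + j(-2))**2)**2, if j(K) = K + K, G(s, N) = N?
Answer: (49 + I*sqrt(419))**2 ≈ 1982.0 + 2006.0*I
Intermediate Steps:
j(K) = 2*K
Q = I*sqrt(419) (Q = sqrt(-419) = I*sqrt(419) ≈ 20.469*I)
g = I*sqrt(419) ≈ 20.469*I
u(f) = -3
(g + (u(G(0, 1 - 1*(-4))) + j(-2))**2)**2 = (I*sqrt(419) + (-3 + 2*(-2))**2)**2 = (I*sqrt(419) + (-3 - 4)**2)**2 = (I*sqrt(419) + (-7)**2)**2 = (I*sqrt(419) + 49)**2 = (49 + I*sqrt(419))**2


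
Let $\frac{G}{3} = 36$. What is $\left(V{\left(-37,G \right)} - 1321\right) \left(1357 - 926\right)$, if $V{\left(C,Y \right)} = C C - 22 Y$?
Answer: $-1003368$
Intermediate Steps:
$G = 108$ ($G = 3 \cdot 36 = 108$)
$V{\left(C,Y \right)} = C^{2} - 22 Y$
$\left(V{\left(-37,G \right)} - 1321\right) \left(1357 - 926\right) = \left(\left(\left(-37\right)^{2} - 2376\right) - 1321\right) \left(1357 - 926\right) = \left(\left(1369 - 2376\right) - 1321\right) 431 = \left(-1007 - 1321\right) 431 = \left(-2328\right) 431 = -1003368$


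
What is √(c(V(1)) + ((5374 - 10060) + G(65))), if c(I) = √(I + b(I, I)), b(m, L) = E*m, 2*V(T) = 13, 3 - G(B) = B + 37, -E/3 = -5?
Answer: √(-4785 + 2*√26) ≈ 69.1*I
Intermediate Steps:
E = 15 (E = -3*(-5) = 15)
G(B) = -34 - B (G(B) = 3 - (B + 37) = 3 - (37 + B) = 3 + (-37 - B) = -34 - B)
V(T) = 13/2 (V(T) = (½)*13 = 13/2)
b(m, L) = 15*m
c(I) = 4*√I (c(I) = √(I + 15*I) = √(16*I) = 4*√I)
√(c(V(1)) + ((5374 - 10060) + G(65))) = √(4*√(13/2) + ((5374 - 10060) + (-34 - 1*65))) = √(4*(√26/2) + (-4686 + (-34 - 65))) = √(2*√26 + (-4686 - 99)) = √(2*√26 - 4785) = √(-4785 + 2*√26)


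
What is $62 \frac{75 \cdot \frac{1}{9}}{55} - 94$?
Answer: $- \frac{2792}{33} \approx -84.606$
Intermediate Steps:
$62 \frac{75 \cdot \frac{1}{9}}{55} - 94 = 62 \cdot 75 \cdot \frac{1}{9} \cdot \frac{1}{55} - 94 = 62 \cdot \frac{25}{3} \cdot \frac{1}{55} - 94 = 62 \cdot \frac{5}{33} - 94 = \frac{310}{33} - 94 = - \frac{2792}{33}$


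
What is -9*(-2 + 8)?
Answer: -54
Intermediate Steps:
-9*(-2 + 8) = -9*6 = -54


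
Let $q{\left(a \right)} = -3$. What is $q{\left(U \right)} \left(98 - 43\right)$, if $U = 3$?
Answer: $-165$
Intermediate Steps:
$q{\left(U \right)} \left(98 - 43\right) = - 3 \left(98 - 43\right) = \left(-3\right) 55 = -165$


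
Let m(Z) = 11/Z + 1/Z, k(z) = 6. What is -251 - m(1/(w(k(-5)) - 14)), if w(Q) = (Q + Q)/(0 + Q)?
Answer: -107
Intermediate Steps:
w(Q) = 2 (w(Q) = (2*Q)/Q = 2)
m(Z) = 12/Z (m(Z) = 11/Z + 1/Z = 12/Z)
-251 - m(1/(w(k(-5)) - 14)) = -251 - 12/(1/(2 - 14)) = -251 - 12/(1/(-12)) = -251 - 12/(-1/12) = -251 - 12*(-12) = -251 - 1*(-144) = -251 + 144 = -107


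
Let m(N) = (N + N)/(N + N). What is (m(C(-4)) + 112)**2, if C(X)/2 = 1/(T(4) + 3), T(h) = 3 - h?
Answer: 12769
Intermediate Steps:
C(X) = 1 (C(X) = 2/((3 - 1*4) + 3) = 2/((3 - 4) + 3) = 2/(-1 + 3) = 2/2 = 2*(1/2) = 1)
m(N) = 1 (m(N) = (2*N)/((2*N)) = (2*N)*(1/(2*N)) = 1)
(m(C(-4)) + 112)**2 = (1 + 112)**2 = 113**2 = 12769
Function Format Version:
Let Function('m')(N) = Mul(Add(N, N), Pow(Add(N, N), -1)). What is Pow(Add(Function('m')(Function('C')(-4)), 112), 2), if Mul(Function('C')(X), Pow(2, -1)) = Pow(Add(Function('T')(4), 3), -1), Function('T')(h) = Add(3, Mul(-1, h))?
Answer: 12769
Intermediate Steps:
Function('C')(X) = 1 (Function('C')(X) = Mul(2, Pow(Add(Add(3, Mul(-1, 4)), 3), -1)) = Mul(2, Pow(Add(Add(3, -4), 3), -1)) = Mul(2, Pow(Add(-1, 3), -1)) = Mul(2, Pow(2, -1)) = Mul(2, Rational(1, 2)) = 1)
Function('m')(N) = 1 (Function('m')(N) = Mul(Mul(2, N), Pow(Mul(2, N), -1)) = Mul(Mul(2, N), Mul(Rational(1, 2), Pow(N, -1))) = 1)
Pow(Add(Function('m')(Function('C')(-4)), 112), 2) = Pow(Add(1, 112), 2) = Pow(113, 2) = 12769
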